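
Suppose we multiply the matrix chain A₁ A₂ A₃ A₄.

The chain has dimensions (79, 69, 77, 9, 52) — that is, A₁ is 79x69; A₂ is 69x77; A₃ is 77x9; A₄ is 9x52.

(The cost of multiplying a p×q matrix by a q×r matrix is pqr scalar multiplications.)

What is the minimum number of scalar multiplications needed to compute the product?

133848

Adjacent pairs: A₁A₂ = 79·69·77 = 419727; A₂A₃ = 69·77·9 = 47817; A₃A₄ = 77·9·52 = 36036.
Length 3: A₁..A₃: k=1: 0+47817+79·69·9=96876; k=2: 419727+0+79·77·9=474474 → min 96876 | A₂..A₄: k=2: 0+36036+69·77·52=312312; k=3: 47817+0+69·9·52=80109 → min 80109.
Length 4: A₁..A₄: k=1: 0+80109+79·69·52=363561; k=2: 419727+36036+79·77·52=772079; k=3: 96876+0+79·9·52=133848 → min 133848.
Optimal order: ((A₁ (A₂ A₃)) A₄) with cost 133848.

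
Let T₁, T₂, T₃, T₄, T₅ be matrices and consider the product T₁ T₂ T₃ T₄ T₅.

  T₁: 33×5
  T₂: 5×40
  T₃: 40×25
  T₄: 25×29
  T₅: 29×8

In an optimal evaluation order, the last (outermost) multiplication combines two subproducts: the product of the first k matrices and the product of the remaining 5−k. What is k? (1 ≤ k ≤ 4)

Adjacent pairs: T₁T₂ = 33·5·40 = 6600; T₂T₃ = 5·40·25 = 5000; T₃T₄ = 40·25·29 = 29000; T₄T₅ = 25·29·8 = 5800.
Length 3: T₁..T₃: k=1: 0+5000+33·5·25=9125; k=2: 6600+0+33·40·25=39600 → min 9125 | T₂..T₄: k=2: 0+29000+5·40·29=34800; k=3: 5000+0+5·25·29=8625 → min 8625 | T₃..T₅: k=3: 0+5800+40·25·8=13800; k=4: 29000+0+40·29·8=38280 → min 13800.
Length 4: T₁..T₄: k=1: 0+8625+33·5·29=13410; k=2: 6600+29000+33·40·29=73880; k=3: 9125+0+33·25·29=33050 → min 13410 | T₂..T₅: k=2: 0+13800+5·40·8=15400; k=3: 5000+5800+5·25·8=11800; k=4: 8625+0+5·29·8=9785 → min 9785.
Top-level splits: k=1: (T₁..T₁)·(T₂..T₅) → 0+9785+33·5·8 = 11105; k=2: (T₁..T₂)·(T₃..T₅) → 6600+13800+33·40·8 = 30960; k=3: (T₁..T₃)·(T₄..T₅) → 9125+5800+33·25·8 = 21525; k=4: (T₁..T₄)·(T₅..T₅) → 13410+0+33·29·8 = 21066.
Best split is after T₁, i.e. k = 1.

1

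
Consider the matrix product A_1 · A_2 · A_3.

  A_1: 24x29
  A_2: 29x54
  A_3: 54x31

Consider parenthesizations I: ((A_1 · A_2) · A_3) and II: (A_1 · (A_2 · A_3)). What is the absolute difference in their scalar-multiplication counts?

Order I = ((A_1 · A_2) · A_3): (A_1 · A_2): 24×29 by 29×54 → 24×54, cost 24·29·54 = 37584; ((A_1 · A_2) · A_3): 24×54 by 54×31 → 24×31, cost 24·54·31 = 40176; cumulative 77760. Total 77760.
Order II = (A_1 · (A_2 · A_3)): (A_2 · A_3): 29×54 by 54×31 → 29×31, cost 29·54·31 = 48546; (A_1 · (A_2 · A_3)): 24×29 by 29×31 → 24×31, cost 24·29·31 = 21576; cumulative 70122. Total 70122.
Difference: |77760 − 70122| = 7638.

7638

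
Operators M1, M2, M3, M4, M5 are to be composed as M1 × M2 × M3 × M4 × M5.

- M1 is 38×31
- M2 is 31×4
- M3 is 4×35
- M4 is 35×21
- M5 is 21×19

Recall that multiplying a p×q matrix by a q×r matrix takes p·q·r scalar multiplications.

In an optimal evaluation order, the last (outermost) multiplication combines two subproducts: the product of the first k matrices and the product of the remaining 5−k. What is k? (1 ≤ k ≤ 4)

Adjacent pairs: M1M2 = 38·31·4 = 4712; M2M3 = 31·4·35 = 4340; M3M4 = 4·35·21 = 2940; M4M5 = 35·21·19 = 13965.
Length 3: M1..M3: k=1: 0+4340+38·31·35=45570; k=2: 4712+0+38·4·35=10032 → min 10032 | M2..M4: k=2: 0+2940+31·4·21=5544; k=3: 4340+0+31·35·21=27125 → min 5544 | M3..M5: k=3: 0+13965+4·35·19=16625; k=4: 2940+0+4·21·19=4536 → min 4536.
Length 4: M1..M4: k=1: 0+5544+38·31·21=30282; k=2: 4712+2940+38·4·21=10844; k=3: 10032+0+38·35·21=37962 → min 10844 | M2..M5: k=2: 0+4536+31·4·19=6892; k=3: 4340+13965+31·35·19=38920; k=4: 5544+0+31·21·19=17913 → min 6892.
Top-level splits: k=1: (M1..M1)·(M2..M5) → 0+6892+38·31·19 = 29274; k=2: (M1..M2)·(M3..M5) → 4712+4536+38·4·19 = 12136; k=3: (M1..M3)·(M4..M5) → 10032+13965+38·35·19 = 49267; k=4: (M1..M4)·(M5..M5) → 10844+0+38·21·19 = 26006.
Best split is after M2, i.e. k = 2.

2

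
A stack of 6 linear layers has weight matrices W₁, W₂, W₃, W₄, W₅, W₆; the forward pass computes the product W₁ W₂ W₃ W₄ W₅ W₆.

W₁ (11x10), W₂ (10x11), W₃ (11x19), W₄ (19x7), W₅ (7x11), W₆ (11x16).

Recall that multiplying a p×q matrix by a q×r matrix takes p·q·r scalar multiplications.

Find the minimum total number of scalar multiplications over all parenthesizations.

5467

Adjacent pairs: W₁W₂ = 11·10·11 = 1210; W₂W₃ = 10·11·19 = 2090; W₃W₄ = 11·19·7 = 1463; W₄W₅ = 19·7·11 = 1463; W₅W₆ = 7·11·16 = 1232.
Length 3: W₁..W₃: k=1: 0+2090+11·10·19=4180; k=2: 1210+0+11·11·19=3509 → min 3509 | W₂..W₄: k=2: 0+1463+10·11·7=2233; k=3: 2090+0+10·19·7=3420 → min 2233 | W₃..W₅: k=3: 0+1463+11·19·11=3762; k=4: 1463+0+11·7·11=2310 → min 2310 | W₄..W₆: k=4: 0+1232+19·7·16=3360; k=5: 1463+0+19·11·16=4807 → min 3360.
Length 4: W₁..W₄: k=1: 0+2233+11·10·7=3003; k=2: 1210+1463+11·11·7=3520; k=3: 3509+0+11·19·7=4972 → min 3003 | W₂..W₅: k=2: 0+2310+10·11·11=3520; k=3: 2090+1463+10·19·11=5643; k=4: 2233+0+10·7·11=3003 → min 3003 | W₃..W₆: k=3: 0+3360+11·19·16=6704; k=4: 1463+1232+11·7·16=3927; k=5: 2310+0+11·11·16=4246 → min 3927.
Length 5: W₁..W₅: k=1: 0+3003+11·10·11=4213; k=2: 1210+2310+11·11·11=4851; k=3: 3509+1463+11·19·11=7271; k=4: 3003+0+11·7·11=3850 → min 3850 | W₂..W₆: k=2: 0+3927+10·11·16=5687; k=3: 2090+3360+10·19·16=8490; k=4: 2233+1232+10·7·16=4585; k=5: 3003+0+10·11·16=4763 → min 4585.
Length 6: W₁..W₆: k=1: 0+4585+11·10·16=6345; k=2: 1210+3927+11·11·16=7073; k=3: 3509+3360+11·19·16=10213; k=4: 3003+1232+11·7·16=5467; k=5: 3850+0+11·11·16=5786 → min 5467.
Optimal order: ((W₁ (W₂ (W₃ W₄))) (W₅ W₆)) with cost 5467.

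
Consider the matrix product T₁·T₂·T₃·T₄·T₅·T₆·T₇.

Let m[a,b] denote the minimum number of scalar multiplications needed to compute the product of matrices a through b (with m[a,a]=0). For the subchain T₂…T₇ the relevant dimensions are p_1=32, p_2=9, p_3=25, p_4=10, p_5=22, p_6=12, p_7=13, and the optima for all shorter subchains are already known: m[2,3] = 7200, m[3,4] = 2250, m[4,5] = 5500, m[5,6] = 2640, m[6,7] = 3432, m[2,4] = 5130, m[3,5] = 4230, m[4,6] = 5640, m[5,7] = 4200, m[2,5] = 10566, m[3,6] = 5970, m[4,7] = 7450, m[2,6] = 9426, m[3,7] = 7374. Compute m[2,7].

m[2,7] = min over k∈[2,6] of m[2,k]+m[k+1,7]+p_{1}·p_k·p_{7}.
k=2: 0 + 7374 + 32·9·13 = 11118; k=3: 7200 + 7450 + 32·25·13 = 25050; k=4: 5130 + 4200 + 32·10·13 = 13490; k=5: 10566 + 3432 + 32·22·13 = 23150; k=6: 9426 + 0 + 32·12·13 = 14418.
Minimum: 11118 at k=2.

11118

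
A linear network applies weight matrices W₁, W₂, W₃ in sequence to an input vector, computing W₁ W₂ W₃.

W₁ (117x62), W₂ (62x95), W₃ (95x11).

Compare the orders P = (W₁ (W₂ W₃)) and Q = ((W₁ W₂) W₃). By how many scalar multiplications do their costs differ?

666811

Order P = (W₁ (W₂ W₃)): (W₂ W₃): 62×95 by 95×11 → 62×11, cost 62·95·11 = 64790; (W₁ (W₂ W₃)): 117×62 by 62×11 → 117×11, cost 117·62·11 = 79794; cumulative 144584. Total 144584.
Order Q = ((W₁ W₂) W₃): (W₁ W₂): 117×62 by 62×95 → 117×95, cost 117·62·95 = 689130; ((W₁ W₂) W₃): 117×95 by 95×11 → 117×11, cost 117·95·11 = 122265; cumulative 811395. Total 811395.
Difference: |144584 − 811395| = 666811.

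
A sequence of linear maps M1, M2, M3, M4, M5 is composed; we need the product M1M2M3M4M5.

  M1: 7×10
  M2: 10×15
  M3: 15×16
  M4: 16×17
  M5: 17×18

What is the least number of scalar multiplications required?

Adjacent pairs: M1M2 = 7·10·15 = 1050; M2M3 = 10·15·16 = 2400; M3M4 = 15·16·17 = 4080; M4M5 = 16·17·18 = 4896.
Length 3: M1..M3: k=1: 0+2400+7·10·16=3520; k=2: 1050+0+7·15·16=2730 → min 2730 | M2..M4: k=2: 0+4080+10·15·17=6630; k=3: 2400+0+10·16·17=5120 → min 5120 | M3..M5: k=3: 0+4896+15·16·18=9216; k=4: 4080+0+15·17·18=8670 → min 8670.
Length 4: M1..M4: k=1: 0+5120+7·10·17=6310; k=2: 1050+4080+7·15·17=6915; k=3: 2730+0+7·16·17=4634 → min 4634 | M2..M5: k=2: 0+8670+10·15·18=11370; k=3: 2400+4896+10·16·18=10176; k=4: 5120+0+10·17·18=8180 → min 8180.
Length 5: M1..M5: k=1: 0+8180+7·10·18=9440; k=2: 1050+8670+7·15·18=11610; k=3: 2730+4896+7·16·18=9642; k=4: 4634+0+7·17·18=6776 → min 6776.
Optimal order: ((((M1M2)M3)M4)M5) with cost 6776.

6776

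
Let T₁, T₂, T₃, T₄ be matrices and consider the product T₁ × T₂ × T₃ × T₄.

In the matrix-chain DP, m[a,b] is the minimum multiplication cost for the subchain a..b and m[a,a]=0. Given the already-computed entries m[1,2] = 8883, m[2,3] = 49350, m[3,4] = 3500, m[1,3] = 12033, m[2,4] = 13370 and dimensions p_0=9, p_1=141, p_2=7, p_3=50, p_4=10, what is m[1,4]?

m[1,4] = min over k∈[1,3] of m[1,k]+m[k+1,4]+p_{0}·p_k·p_{4}.
k=1: 0 + 13370 + 9·141·10 = 26060; k=2: 8883 + 3500 + 9·7·10 = 13013; k=3: 12033 + 0 + 9·50·10 = 16533.
Minimum: 13013 at k=2.

13013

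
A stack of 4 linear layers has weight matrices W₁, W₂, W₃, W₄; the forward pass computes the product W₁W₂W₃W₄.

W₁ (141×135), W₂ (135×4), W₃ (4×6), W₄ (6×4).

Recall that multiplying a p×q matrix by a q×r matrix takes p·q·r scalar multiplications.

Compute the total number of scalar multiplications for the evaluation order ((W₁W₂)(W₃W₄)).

(W₁W₂): 141×135 by 135×4 → 141×4, cost 141·135·4 = 76140
(W₃W₄): 4×6 by 6×4 → 4×4, cost 4·6·4 = 96
((W₁W₂)(W₃W₄)): 141×4 by 4×4 → 141×4, cost 141·4·4 = 2256; cumulative 78492
Total: 78492 scalar multiplications.

78492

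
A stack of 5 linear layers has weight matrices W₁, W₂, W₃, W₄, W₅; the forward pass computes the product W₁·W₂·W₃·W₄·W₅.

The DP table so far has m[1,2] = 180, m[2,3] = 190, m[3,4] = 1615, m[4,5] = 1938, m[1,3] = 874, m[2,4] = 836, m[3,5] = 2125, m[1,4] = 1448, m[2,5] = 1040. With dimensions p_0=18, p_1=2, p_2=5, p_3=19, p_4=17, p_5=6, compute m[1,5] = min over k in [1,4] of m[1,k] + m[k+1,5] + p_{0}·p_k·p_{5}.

m[1,5] = min over k∈[1,4] of m[1,k]+m[k+1,5]+p_{0}·p_k·p_{5}.
k=1: 0 + 1040 + 18·2·6 = 1256; k=2: 180 + 2125 + 18·5·6 = 2845; k=3: 874 + 1938 + 18·19·6 = 4864; k=4: 1448 + 0 + 18·17·6 = 3284.
Minimum: 1256 at k=1.

1256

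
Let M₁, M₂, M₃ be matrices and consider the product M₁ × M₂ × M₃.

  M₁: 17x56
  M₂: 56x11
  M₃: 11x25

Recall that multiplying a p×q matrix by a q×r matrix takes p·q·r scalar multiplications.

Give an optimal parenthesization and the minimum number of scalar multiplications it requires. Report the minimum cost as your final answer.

15147

(M₁ × (M₂ × M₃)): cost 39200.
((M₁ × M₂) × M₃): cost 15147.
Optimal: ((M₁ × M₂) × M₃) with cost 15147.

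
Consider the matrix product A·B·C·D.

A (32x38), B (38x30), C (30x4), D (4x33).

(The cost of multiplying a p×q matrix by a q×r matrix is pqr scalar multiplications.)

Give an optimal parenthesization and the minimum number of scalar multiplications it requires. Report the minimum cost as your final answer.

13648

Adjacent pairs: AB = 32·38·30 = 36480; BC = 38·30·4 = 4560; CD = 30·4·33 = 3960.
Length 3: A..C: k=1: 0+4560+32·38·4=9424; k=2: 36480+0+32·30·4=40320 → min 9424 | B..D: k=2: 0+3960+38·30·33=41580; k=3: 4560+0+38·4·33=9576 → min 9576.
Length 4: A..D: k=1: 0+9576+32·38·33=49704; k=2: 36480+3960+32·30·33=72120; k=3: 9424+0+32·4·33=13648 → min 13648.
Optimal parenthesization: ((A·(B·C))·D) with cost 13648.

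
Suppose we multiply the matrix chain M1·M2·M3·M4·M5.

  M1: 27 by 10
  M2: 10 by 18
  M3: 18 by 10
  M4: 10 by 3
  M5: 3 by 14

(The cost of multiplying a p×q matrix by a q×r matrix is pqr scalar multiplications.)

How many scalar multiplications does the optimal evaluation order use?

Adjacent pairs: M1M2 = 27·10·18 = 4860; M2M3 = 10·18·10 = 1800; M3M4 = 18·10·3 = 540; M4M5 = 10·3·14 = 420.
Length 3: M1..M3: k=1: 0+1800+27·10·10=4500; k=2: 4860+0+27·18·10=9720 → min 4500 | M2..M4: k=2: 0+540+10·18·3=1080; k=3: 1800+0+10·10·3=2100 → min 1080 | M3..M5: k=3: 0+420+18·10·14=2940; k=4: 540+0+18·3·14=1296 → min 1296.
Length 4: M1..M4: k=1: 0+1080+27·10·3=1890; k=2: 4860+540+27·18·3=6858; k=3: 4500+0+27·10·3=5310 → min 1890 | M2..M5: k=2: 0+1296+10·18·14=3816; k=3: 1800+420+10·10·14=3620; k=4: 1080+0+10·3·14=1500 → min 1500.
Length 5: M1..M5: k=1: 0+1500+27·10·14=5280; k=2: 4860+1296+27·18·14=12960; k=3: 4500+420+27·10·14=8700; k=4: 1890+0+27·3·14=3024 → min 3024.
Optimal order: ((M1·(M2·(M3·M4)))·M5) with cost 3024.

3024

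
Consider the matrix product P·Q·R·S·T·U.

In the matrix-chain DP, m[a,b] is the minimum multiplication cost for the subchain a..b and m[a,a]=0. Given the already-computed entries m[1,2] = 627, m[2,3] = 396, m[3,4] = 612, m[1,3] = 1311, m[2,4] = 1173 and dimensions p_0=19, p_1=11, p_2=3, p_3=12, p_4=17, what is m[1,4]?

m[1,4] = min over k∈[1,3] of m[1,k]+m[k+1,4]+p_{0}·p_k·p_{4}.
k=1: 0 + 1173 + 19·11·17 = 4726; k=2: 627 + 612 + 19·3·17 = 2208; k=3: 1311 + 0 + 19·12·17 = 5187.
Minimum: 2208 at k=2.

2208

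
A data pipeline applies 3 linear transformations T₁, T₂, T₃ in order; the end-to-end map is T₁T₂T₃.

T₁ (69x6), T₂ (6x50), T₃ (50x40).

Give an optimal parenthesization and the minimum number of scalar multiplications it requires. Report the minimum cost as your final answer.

(T₁(T₂T₃)): cost 28560.
((T₁T₂)T₃): cost 158700.
Optimal: (T₁(T₂T₃)) with cost 28560.

28560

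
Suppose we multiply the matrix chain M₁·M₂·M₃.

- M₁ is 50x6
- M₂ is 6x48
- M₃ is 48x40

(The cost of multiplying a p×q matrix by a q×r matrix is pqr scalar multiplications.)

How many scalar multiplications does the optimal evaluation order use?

23520

Order (M₁·(M₂·M₃)): (M₂·M₃): 6×48 by 48×40 → 6×40, cost 6·48·40 = 11520; (M₁·(M₂·M₃)): 50×6 by 6×40 → 50×40, cost 50·6·40 = 12000; cumulative 23520. Total 23520.
Order ((M₁·M₂)·M₃): (M₁·M₂): 50×6 by 6×48 → 50×48, cost 50·6·48 = 14400; ((M₁·M₂)·M₃): 50×48 by 48×40 → 50×40, cost 50·48·40 = 96000; cumulative 110400. Total 110400.
Minimum: 23520.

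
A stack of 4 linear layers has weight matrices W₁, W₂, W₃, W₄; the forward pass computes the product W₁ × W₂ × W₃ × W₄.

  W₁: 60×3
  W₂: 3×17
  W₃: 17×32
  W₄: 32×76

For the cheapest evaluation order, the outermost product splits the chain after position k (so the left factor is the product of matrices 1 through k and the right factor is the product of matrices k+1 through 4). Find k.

1

Adjacent pairs: W₁W₂ = 60·3·17 = 3060; W₂W₃ = 3·17·32 = 1632; W₃W₄ = 17·32·76 = 41344.
Length 3: W₁..W₃: k=1: 0+1632+60·3·32=7392; k=2: 3060+0+60·17·32=35700 → min 7392 | W₂..W₄: k=2: 0+41344+3·17·76=45220; k=3: 1632+0+3·32·76=8928 → min 8928.
Top-level splits: k=1: (W₁..W₁)·(W₂..W₄) → 0+8928+60·3·76 = 22608; k=2: (W₁..W₂)·(W₃..W₄) → 3060+41344+60·17·76 = 121924; k=3: (W₁..W₃)·(W₄..W₄) → 7392+0+60·32·76 = 153312.
Best split is after W₁, i.e. k = 1.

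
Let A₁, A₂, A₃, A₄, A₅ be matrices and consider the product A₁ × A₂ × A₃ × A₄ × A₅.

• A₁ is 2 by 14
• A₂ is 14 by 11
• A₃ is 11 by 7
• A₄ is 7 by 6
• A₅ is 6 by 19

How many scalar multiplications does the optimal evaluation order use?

Adjacent pairs: A₁A₂ = 2·14·11 = 308; A₂A₃ = 14·11·7 = 1078; A₃A₄ = 11·7·6 = 462; A₄A₅ = 7·6·19 = 798.
Length 3: A₁..A₃: k=1: 0+1078+2·14·7=1274; k=2: 308+0+2·11·7=462 → min 462 | A₂..A₄: k=2: 0+462+14·11·6=1386; k=3: 1078+0+14·7·6=1666 → min 1386 | A₃..A₅: k=3: 0+798+11·7·19=2261; k=4: 462+0+11·6·19=1716 → min 1716.
Length 4: A₁..A₄: k=1: 0+1386+2·14·6=1554; k=2: 308+462+2·11·6=902; k=3: 462+0+2·7·6=546 → min 546 | A₂..A₅: k=2: 0+1716+14·11·19=4642; k=3: 1078+798+14·7·19=3738; k=4: 1386+0+14·6·19=2982 → min 2982.
Length 5: A₁..A₅: k=1: 0+2982+2·14·19=3514; k=2: 308+1716+2·11·19=2442; k=3: 462+798+2·7·19=1526; k=4: 546+0+2·6·19=774 → min 774.
Optimal order: ((((A₁ × A₂) × A₃) × A₄) × A₅) with cost 774.

774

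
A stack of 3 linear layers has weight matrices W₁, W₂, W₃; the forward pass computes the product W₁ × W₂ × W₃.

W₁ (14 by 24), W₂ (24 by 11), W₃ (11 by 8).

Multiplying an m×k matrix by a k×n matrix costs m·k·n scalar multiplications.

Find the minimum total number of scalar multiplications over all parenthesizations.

4800

Order (W₁ × (W₂ × W₃)): (W₂ × W₃): 24×11 by 11×8 → 24×8, cost 24·11·8 = 2112; (W₁ × (W₂ × W₃)): 14×24 by 24×8 → 14×8, cost 14·24·8 = 2688; cumulative 4800. Total 4800.
Order ((W₁ × W₂) × W₃): (W₁ × W₂): 14×24 by 24×11 → 14×11, cost 14·24·11 = 3696; ((W₁ × W₂) × W₃): 14×11 by 11×8 → 14×8, cost 14·11·8 = 1232; cumulative 4928. Total 4928.
Minimum: 4800.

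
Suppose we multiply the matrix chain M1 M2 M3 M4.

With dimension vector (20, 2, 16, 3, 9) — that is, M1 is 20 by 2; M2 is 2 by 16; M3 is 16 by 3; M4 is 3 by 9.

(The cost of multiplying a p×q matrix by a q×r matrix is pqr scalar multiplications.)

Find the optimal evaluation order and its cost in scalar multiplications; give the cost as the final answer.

510

Adjacent pairs: M1M2 = 20·2·16 = 640; M2M3 = 2·16·3 = 96; M3M4 = 16·3·9 = 432.
Length 3: M1..M3: k=1: 0+96+20·2·3=216; k=2: 640+0+20·16·3=1600 → min 216 | M2..M4: k=2: 0+432+2·16·9=720; k=3: 96+0+2·3·9=150 → min 150.
Length 4: M1..M4: k=1: 0+150+20·2·9=510; k=2: 640+432+20·16·9=3952; k=3: 216+0+20·3·9=756 → min 510.
Optimal parenthesization: (M1 ((M2 M3) M4)) with cost 510.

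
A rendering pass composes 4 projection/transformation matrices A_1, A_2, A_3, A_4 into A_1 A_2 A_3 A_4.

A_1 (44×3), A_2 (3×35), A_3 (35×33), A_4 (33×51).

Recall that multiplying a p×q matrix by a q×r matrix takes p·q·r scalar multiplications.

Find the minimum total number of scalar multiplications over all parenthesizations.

15246

Adjacent pairs: A_1A_2 = 44·3·35 = 4620; A_2A_3 = 3·35·33 = 3465; A_3A_4 = 35·33·51 = 58905.
Length 3: A_1..A_3: k=1: 0+3465+44·3·33=7821; k=2: 4620+0+44·35·33=55440 → min 7821 | A_2..A_4: k=2: 0+58905+3·35·51=64260; k=3: 3465+0+3·33·51=8514 → min 8514.
Length 4: A_1..A_4: k=1: 0+8514+44·3·51=15246; k=2: 4620+58905+44·35·51=142065; k=3: 7821+0+44·33·51=81873 → min 15246.
Optimal order: (A_1 ((A_2 A_3) A_4)) with cost 15246.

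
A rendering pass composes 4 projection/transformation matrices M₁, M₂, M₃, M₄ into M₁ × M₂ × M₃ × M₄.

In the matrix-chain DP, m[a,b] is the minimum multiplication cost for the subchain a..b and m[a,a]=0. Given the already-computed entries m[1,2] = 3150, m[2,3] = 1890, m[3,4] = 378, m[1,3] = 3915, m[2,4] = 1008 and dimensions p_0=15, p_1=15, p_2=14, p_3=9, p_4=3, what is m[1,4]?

m[1,4] = min over k∈[1,3] of m[1,k]+m[k+1,4]+p_{0}·p_k·p_{4}.
k=1: 0 + 1008 + 15·15·3 = 1683; k=2: 3150 + 378 + 15·14·3 = 4158; k=3: 3915 + 0 + 15·9·3 = 4320.
Minimum: 1683 at k=1.

1683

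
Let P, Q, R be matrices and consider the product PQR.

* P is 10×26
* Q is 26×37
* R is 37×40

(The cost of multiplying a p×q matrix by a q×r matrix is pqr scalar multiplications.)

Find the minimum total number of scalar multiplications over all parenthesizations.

Order (P(QR)): (QR): 26×37 by 37×40 → 26×40, cost 26·37·40 = 38480; (P(QR)): 10×26 by 26×40 → 10×40, cost 10·26·40 = 10400; cumulative 48880. Total 48880.
Order ((PQ)R): (PQ): 10×26 by 26×37 → 10×37, cost 10·26·37 = 9620; ((PQ)R): 10×37 by 37×40 → 10×40, cost 10·37·40 = 14800; cumulative 24420. Total 24420.
Minimum: 24420.

24420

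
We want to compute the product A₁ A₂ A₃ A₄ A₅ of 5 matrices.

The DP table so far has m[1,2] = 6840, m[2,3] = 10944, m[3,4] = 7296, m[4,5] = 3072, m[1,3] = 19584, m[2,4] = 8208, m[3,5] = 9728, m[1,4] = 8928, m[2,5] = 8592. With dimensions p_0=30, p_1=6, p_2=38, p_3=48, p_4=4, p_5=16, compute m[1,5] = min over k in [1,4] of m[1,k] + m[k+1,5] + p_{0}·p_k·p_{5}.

m[1,5] = min over k∈[1,4] of m[1,k]+m[k+1,5]+p_{0}·p_k·p_{5}.
k=1: 0 + 8592 + 30·6·16 = 11472; k=2: 6840 + 9728 + 30·38·16 = 34808; k=3: 19584 + 3072 + 30·48·16 = 45696; k=4: 8928 + 0 + 30·4·16 = 10848.
Minimum: 10848 at k=4.

10848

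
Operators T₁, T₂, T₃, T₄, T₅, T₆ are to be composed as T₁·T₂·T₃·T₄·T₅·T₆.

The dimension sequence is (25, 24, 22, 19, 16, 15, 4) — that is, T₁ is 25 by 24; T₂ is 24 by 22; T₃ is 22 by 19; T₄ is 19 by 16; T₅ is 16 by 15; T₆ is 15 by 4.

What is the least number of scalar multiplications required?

Adjacent pairs: T₁T₂ = 25·24·22 = 13200; T₂T₃ = 24·22·19 = 10032; T₃T₄ = 22·19·16 = 6688; T₄T₅ = 19·16·15 = 4560; T₅T₆ = 16·15·4 = 960.
Length 3: T₁..T₃: k=1: 0+10032+25·24·19=21432; k=2: 13200+0+25·22·19=23650 → min 21432 | T₂..T₄: k=2: 0+6688+24·22·16=15136; k=3: 10032+0+24·19·16=17328 → min 15136 | T₃..T₅: k=3: 0+4560+22·19·15=10830; k=4: 6688+0+22·16·15=11968 → min 10830 | T₄..T₆: k=4: 0+960+19·16·4=2176; k=5: 4560+0+19·15·4=5700 → min 2176.
Length 4: T₁..T₄: k=1: 0+15136+25·24·16=24736; k=2: 13200+6688+25·22·16=28688; k=3: 21432+0+25·19·16=29032 → min 24736 | T₂..T₅: k=2: 0+10830+24·22·15=18750; k=3: 10032+4560+24·19·15=21432; k=4: 15136+0+24·16·15=20896 → min 18750 | T₃..T₆: k=3: 0+2176+22·19·4=3848; k=4: 6688+960+22·16·4=9056; k=5: 10830+0+22·15·4=12150 → min 3848.
Length 5: T₁..T₅: k=1: 0+18750+25·24·15=27750; k=2: 13200+10830+25·22·15=32280; k=3: 21432+4560+25·19·15=33117; k=4: 24736+0+25·16·15=30736 → min 27750 | T₂..T₆: k=2: 0+3848+24·22·4=5960; k=3: 10032+2176+24·19·4=14032; k=4: 15136+960+24·16·4=17632; k=5: 18750+0+24·15·4=20190 → min 5960.
Length 6: T₁..T₆: k=1: 0+5960+25·24·4=8360; k=2: 13200+3848+25·22·4=19248; k=3: 21432+2176+25·19·4=25508; k=4: 24736+960+25·16·4=27296; k=5: 27750+0+25·15·4=29250 → min 8360.
Optimal order: (T₁·(T₂·(T₃·(T₄·(T₅·T₆))))) with cost 8360.

8360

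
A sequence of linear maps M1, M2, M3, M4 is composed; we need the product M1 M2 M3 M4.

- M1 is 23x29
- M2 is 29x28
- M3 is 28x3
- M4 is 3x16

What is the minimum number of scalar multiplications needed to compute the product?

5541

Adjacent pairs: M1M2 = 23·29·28 = 18676; M2M3 = 29·28·3 = 2436; M3M4 = 28·3·16 = 1344.
Length 3: M1..M3: k=1: 0+2436+23·29·3=4437; k=2: 18676+0+23·28·3=20608 → min 4437 | M2..M4: k=2: 0+1344+29·28·16=14336; k=3: 2436+0+29·3·16=3828 → min 3828.
Length 4: M1..M4: k=1: 0+3828+23·29·16=14500; k=2: 18676+1344+23·28·16=30324; k=3: 4437+0+23·3·16=5541 → min 5541.
Optimal order: ((M1 (M2 M3)) M4) with cost 5541.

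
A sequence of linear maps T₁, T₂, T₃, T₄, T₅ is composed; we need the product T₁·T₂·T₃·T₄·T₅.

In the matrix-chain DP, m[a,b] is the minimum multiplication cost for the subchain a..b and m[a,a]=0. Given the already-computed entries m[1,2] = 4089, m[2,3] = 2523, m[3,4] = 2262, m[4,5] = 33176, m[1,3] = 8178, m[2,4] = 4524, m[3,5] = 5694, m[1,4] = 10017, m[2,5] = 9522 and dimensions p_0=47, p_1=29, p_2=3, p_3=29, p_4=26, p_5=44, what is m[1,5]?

15987

m[1,5] = min over k∈[1,4] of m[1,k]+m[k+1,5]+p_{0}·p_k·p_{5}.
k=1: 0 + 9522 + 47·29·44 = 69494; k=2: 4089 + 5694 + 47·3·44 = 15987; k=3: 8178 + 33176 + 47·29·44 = 101326; k=4: 10017 + 0 + 47·26·44 = 63785.
Minimum: 15987 at k=2.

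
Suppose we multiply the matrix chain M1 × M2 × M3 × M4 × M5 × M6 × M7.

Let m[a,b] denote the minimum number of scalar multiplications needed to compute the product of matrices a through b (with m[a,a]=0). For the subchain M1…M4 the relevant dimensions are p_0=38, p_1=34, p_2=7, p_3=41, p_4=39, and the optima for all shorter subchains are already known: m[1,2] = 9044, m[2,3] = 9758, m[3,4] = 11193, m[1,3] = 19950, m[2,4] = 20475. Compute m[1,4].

m[1,4] = min over k∈[1,3] of m[1,k]+m[k+1,4]+p_{0}·p_k·p_{4}.
k=1: 0 + 20475 + 38·34·39 = 70863; k=2: 9044 + 11193 + 38·7·39 = 30611; k=3: 19950 + 0 + 38·41·39 = 80712.
Minimum: 30611 at k=2.

30611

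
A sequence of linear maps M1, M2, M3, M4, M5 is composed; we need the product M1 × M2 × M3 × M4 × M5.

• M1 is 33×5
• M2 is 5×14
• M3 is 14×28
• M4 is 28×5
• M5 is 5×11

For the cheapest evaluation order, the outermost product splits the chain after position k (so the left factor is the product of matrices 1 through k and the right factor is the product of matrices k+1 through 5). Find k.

1

Adjacent pairs: M1M2 = 33·5·14 = 2310; M2M3 = 5·14·28 = 1960; M3M4 = 14·28·5 = 1960; M4M5 = 28·5·11 = 1540.
Length 3: M1..M3: k=1: 0+1960+33·5·28=6580; k=2: 2310+0+33·14·28=15246 → min 6580 | M2..M4: k=2: 0+1960+5·14·5=2310; k=3: 1960+0+5·28·5=2660 → min 2310 | M3..M5: k=3: 0+1540+14·28·11=5852; k=4: 1960+0+14·5·11=2730 → min 2730.
Length 4: M1..M4: k=1: 0+2310+33·5·5=3135; k=2: 2310+1960+33·14·5=6580; k=3: 6580+0+33·28·5=11200 → min 3135 | M2..M5: k=2: 0+2730+5·14·11=3500; k=3: 1960+1540+5·28·11=5040; k=4: 2310+0+5·5·11=2585 → min 2585.
Top-level splits: k=1: (M1..M1)·(M2..M5) → 0+2585+33·5·11 = 4400; k=2: (M1..M2)·(M3..M5) → 2310+2730+33·14·11 = 10122; k=3: (M1..M3)·(M4..M5) → 6580+1540+33·28·11 = 18284; k=4: (M1..M4)·(M5..M5) → 3135+0+33·5·11 = 4950.
Best split is after M1, i.e. k = 1.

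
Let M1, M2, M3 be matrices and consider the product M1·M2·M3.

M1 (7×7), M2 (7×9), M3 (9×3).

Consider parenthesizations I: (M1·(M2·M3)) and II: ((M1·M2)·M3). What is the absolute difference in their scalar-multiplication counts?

Order I = (M1·(M2·M3)): (M2·M3): 7×9 by 9×3 → 7×3, cost 7·9·3 = 189; (M1·(M2·M3)): 7×7 by 7×3 → 7×3, cost 7·7·3 = 147; cumulative 336. Total 336.
Order II = ((M1·M2)·M3): (M1·M2): 7×7 by 7×9 → 7×9, cost 7·7·9 = 441; ((M1·M2)·M3): 7×9 by 9×3 → 7×3, cost 7·9·3 = 189; cumulative 630. Total 630.
Difference: |336 − 630| = 294.

294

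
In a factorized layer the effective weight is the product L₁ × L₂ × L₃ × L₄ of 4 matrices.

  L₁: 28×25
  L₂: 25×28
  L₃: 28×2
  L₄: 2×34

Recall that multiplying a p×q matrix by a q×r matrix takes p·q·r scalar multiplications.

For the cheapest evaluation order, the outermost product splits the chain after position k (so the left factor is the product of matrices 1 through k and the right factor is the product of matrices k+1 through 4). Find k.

Adjacent pairs: L₁L₂ = 28·25·28 = 19600; L₂L₃ = 25·28·2 = 1400; L₃L₄ = 28·2·34 = 1904.
Length 3: L₁..L₃: k=1: 0+1400+28·25·2=2800; k=2: 19600+0+28·28·2=21168 → min 2800 | L₂..L₄: k=2: 0+1904+25·28·34=25704; k=3: 1400+0+25·2·34=3100 → min 3100.
Top-level splits: k=1: (L₁..L₁)·(L₂..L₄) → 0+3100+28·25·34 = 26900; k=2: (L₁..L₂)·(L₃..L₄) → 19600+1904+28·28·34 = 48160; k=3: (L₁..L₃)·(L₄..L₄) → 2800+0+28·2·34 = 4704.
Best split is after L₃, i.e. k = 3.

3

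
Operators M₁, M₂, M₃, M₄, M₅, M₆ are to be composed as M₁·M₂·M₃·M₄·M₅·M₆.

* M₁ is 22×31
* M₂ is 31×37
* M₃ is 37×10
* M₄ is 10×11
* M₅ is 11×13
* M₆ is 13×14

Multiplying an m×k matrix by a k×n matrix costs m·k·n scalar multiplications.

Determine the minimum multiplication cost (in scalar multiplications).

Adjacent pairs: M₁M₂ = 22·31·37 = 25234; M₂M₃ = 31·37·10 = 11470; M₃M₄ = 37·10·11 = 4070; M₄M₅ = 10·11·13 = 1430; M₅M₆ = 11·13·14 = 2002.
Length 3: M₁..M₃: k=1: 0+11470+22·31·10=18290; k=2: 25234+0+22·37·10=33374 → min 18290 | M₂..M₄: k=2: 0+4070+31·37·11=16687; k=3: 11470+0+31·10·11=14880 → min 14880 | M₃..M₅: k=3: 0+1430+37·10·13=6240; k=4: 4070+0+37·11·13=9361 → min 6240 | M₄..M₆: k=4: 0+2002+10·11·14=3542; k=5: 1430+0+10·13·14=3250 → min 3250.
Length 4: M₁..M₄: k=1: 0+14880+22·31·11=22382; k=2: 25234+4070+22·37·11=38258; k=3: 18290+0+22·10·11=20710 → min 20710 | M₂..M₅: k=2: 0+6240+31·37·13=21151; k=3: 11470+1430+31·10·13=16930; k=4: 14880+0+31·11·13=19313 → min 16930 | M₃..M₆: k=3: 0+3250+37·10·14=8430; k=4: 4070+2002+37·11·14=11770; k=5: 6240+0+37·13·14=12974 → min 8430.
Length 5: M₁..M₅: k=1: 0+16930+22·31·13=25796; k=2: 25234+6240+22·37·13=42056; k=3: 18290+1430+22·10·13=22580; k=4: 20710+0+22·11·13=23856 → min 22580 | M₂..M₆: k=2: 0+8430+31·37·14=24488; k=3: 11470+3250+31·10·14=19060; k=4: 14880+2002+31·11·14=21656; k=5: 16930+0+31·13·14=22572 → min 19060.
Length 6: M₁..M₆: k=1: 0+19060+22·31·14=28608; k=2: 25234+8430+22·37·14=45060; k=3: 18290+3250+22·10·14=24620; k=4: 20710+2002+22·11·14=26100; k=5: 22580+0+22·13·14=26584 → min 24620.
Optimal order: ((M₁·(M₂·M₃))·((M₄·M₅)·M₆)) with cost 24620.

24620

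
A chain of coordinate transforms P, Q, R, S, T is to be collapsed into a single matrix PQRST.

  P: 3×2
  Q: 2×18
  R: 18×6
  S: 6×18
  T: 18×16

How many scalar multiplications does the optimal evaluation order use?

Adjacent pairs: PQ = 3·2·18 = 108; QR = 2·18·6 = 216; RS = 18·6·18 = 1944; ST = 6·18·16 = 1728.
Length 3: P..R: k=1: 0+216+3·2·6=252; k=2: 108+0+3·18·6=432 → min 252 | Q..S: k=2: 0+1944+2·18·18=2592; k=3: 216+0+2·6·18=432 → min 432 | R..T: k=3: 0+1728+18·6·16=3456; k=4: 1944+0+18·18·16=7128 → min 3456.
Length 4: P..S: k=1: 0+432+3·2·18=540; k=2: 108+1944+3·18·18=3024; k=3: 252+0+3·6·18=576 → min 540 | Q..T: k=2: 0+3456+2·18·16=4032; k=3: 216+1728+2·6·16=2136; k=4: 432+0+2·18·16=1008 → min 1008.
Length 5: P..T: k=1: 0+1008+3·2·16=1104; k=2: 108+3456+3·18·16=4428; k=3: 252+1728+3·6·16=2268; k=4: 540+0+3·18·16=1404 → min 1104.
Optimal order: (P(((QR)S)T)) with cost 1104.

1104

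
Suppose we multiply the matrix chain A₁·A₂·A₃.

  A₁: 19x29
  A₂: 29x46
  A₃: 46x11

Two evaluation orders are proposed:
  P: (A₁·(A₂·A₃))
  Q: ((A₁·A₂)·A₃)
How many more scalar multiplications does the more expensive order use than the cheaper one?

Order P = (A₁·(A₂·A₃)): (A₂·A₃): 29×46 by 46×11 → 29×11, cost 29·46·11 = 14674; (A₁·(A₂·A₃)): 19×29 by 29×11 → 19×11, cost 19·29·11 = 6061; cumulative 20735. Total 20735.
Order Q = ((A₁·A₂)·A₃): (A₁·A₂): 19×29 by 29×46 → 19×46, cost 19·29·46 = 25346; ((A₁·A₂)·A₃): 19×46 by 46×11 → 19×11, cost 19·46·11 = 9614; cumulative 34960. Total 34960.
Difference: |20735 − 34960| = 14225.

14225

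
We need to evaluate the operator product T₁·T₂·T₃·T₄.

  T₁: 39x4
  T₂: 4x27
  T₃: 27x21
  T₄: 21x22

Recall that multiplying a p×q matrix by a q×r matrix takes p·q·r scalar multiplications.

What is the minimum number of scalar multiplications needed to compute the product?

Adjacent pairs: T₁T₂ = 39·4·27 = 4212; T₂T₃ = 4·27·21 = 2268; T₃T₄ = 27·21·22 = 12474.
Length 3: T₁..T₃: k=1: 0+2268+39·4·21=5544; k=2: 4212+0+39·27·21=26325 → min 5544 | T₂..T₄: k=2: 0+12474+4·27·22=14850; k=3: 2268+0+4·21·22=4116 → min 4116.
Length 4: T₁..T₄: k=1: 0+4116+39·4·22=7548; k=2: 4212+12474+39·27·22=39852; k=3: 5544+0+39·21·22=23562 → min 7548.
Optimal order: (T₁·((T₂·T₃)·T₄)) with cost 7548.

7548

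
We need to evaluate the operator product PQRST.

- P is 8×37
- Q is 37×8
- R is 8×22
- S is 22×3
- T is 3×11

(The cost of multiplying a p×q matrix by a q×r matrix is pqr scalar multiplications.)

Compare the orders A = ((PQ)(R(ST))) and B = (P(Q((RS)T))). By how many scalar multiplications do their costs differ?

1570

Order A = ((PQ)(R(ST))): (PQ): 8×37 by 37×8 → 8×8, cost 8·37·8 = 2368; (ST): 22×3 by 3×11 → 22×11, cost 22·3·11 = 726; (R(ST)): 8×22 by 22×11 → 8×11, cost 8·22·11 = 1936; cumulative 2662; ((PQ)(R(ST))): 8×8 by 8×11 → 8×11, cost 8·8·11 = 704; cumulative 5734. Total 5734.
Order B = (P(Q((RS)T))): (RS): 8×22 by 22×3 → 8×3, cost 8·22·3 = 528; ((RS)T): 8×3 by 3×11 → 8×11, cost 8·3·11 = 264; cumulative 792; (Q((RS)T)): 37×8 by 8×11 → 37×11, cost 37·8·11 = 3256; cumulative 4048; (P(Q((RS)T))): 8×37 by 37×11 → 8×11, cost 8·37·11 = 3256; cumulative 7304. Total 7304.
Difference: |5734 − 7304| = 1570.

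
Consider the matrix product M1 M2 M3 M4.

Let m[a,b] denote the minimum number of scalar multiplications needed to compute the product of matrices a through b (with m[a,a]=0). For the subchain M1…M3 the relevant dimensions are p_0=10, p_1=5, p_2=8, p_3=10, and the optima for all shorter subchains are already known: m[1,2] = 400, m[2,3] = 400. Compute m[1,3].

900

m[1,3] = min over k∈[1,2] of m[1,k]+m[k+1,3]+p_{0}·p_k·p_{3}.
k=1: 0 + 400 + 10·5·10 = 900; k=2: 400 + 0 + 10·8·10 = 1200.
Minimum: 900 at k=1.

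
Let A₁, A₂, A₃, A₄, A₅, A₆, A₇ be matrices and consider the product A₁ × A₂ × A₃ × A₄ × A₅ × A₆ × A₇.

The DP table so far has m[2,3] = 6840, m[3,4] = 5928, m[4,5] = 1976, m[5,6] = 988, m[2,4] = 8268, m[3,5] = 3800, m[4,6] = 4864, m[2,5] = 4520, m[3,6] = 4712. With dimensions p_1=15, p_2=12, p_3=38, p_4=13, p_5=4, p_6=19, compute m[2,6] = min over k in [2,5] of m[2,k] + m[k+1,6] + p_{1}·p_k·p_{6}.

5660

m[2,6] = min over k∈[2,5] of m[2,k]+m[k+1,6]+p_{1}·p_k·p_{6}.
k=2: 0 + 4712 + 15·12·19 = 8132; k=3: 6840 + 4864 + 15·38·19 = 22534; k=4: 8268 + 988 + 15·13·19 = 12961; k=5: 4520 + 0 + 15·4·19 = 5660.
Minimum: 5660 at k=5.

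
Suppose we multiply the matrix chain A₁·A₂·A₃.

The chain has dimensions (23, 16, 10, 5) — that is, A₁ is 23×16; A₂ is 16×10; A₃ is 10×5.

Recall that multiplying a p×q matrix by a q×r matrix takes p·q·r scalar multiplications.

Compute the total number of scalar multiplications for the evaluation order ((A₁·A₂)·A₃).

4830

(A₁·A₂): 23×16 by 16×10 → 23×10, cost 23·16·10 = 3680
((A₁·A₂)·A₃): 23×10 by 10×5 → 23×5, cost 23·10·5 = 1150; cumulative 4830
Total: 4830 scalar multiplications.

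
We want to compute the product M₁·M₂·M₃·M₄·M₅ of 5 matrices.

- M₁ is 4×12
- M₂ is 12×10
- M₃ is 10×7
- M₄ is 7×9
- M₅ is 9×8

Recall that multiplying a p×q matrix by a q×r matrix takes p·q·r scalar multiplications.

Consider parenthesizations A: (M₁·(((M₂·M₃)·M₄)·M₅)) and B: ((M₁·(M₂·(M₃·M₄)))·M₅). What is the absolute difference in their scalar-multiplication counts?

Order A = (M₁·(((M₂·M₃)·M₄)·M₅)): (M₂·M₃): 12×10 by 10×7 → 12×7, cost 12·10·7 = 840; ((M₂·M₃)·M₄): 12×7 by 7×9 → 12×9, cost 12·7·9 = 756; cumulative 1596; (((M₂·M₃)·M₄)·M₅): 12×9 by 9×8 → 12×8, cost 12·9·8 = 864; cumulative 2460; (M₁·(((M₂·M₃)·M₄)·M₅)): 4×12 by 12×8 → 4×8, cost 4·12·8 = 384; cumulative 2844. Total 2844.
Order B = ((M₁·(M₂·(M₃·M₄)))·M₅): (M₃·M₄): 10×7 by 7×9 → 10×9, cost 10·7·9 = 630; (M₂·(M₃·M₄)): 12×10 by 10×9 → 12×9, cost 12·10·9 = 1080; cumulative 1710; (M₁·(M₂·(M₃·M₄))): 4×12 by 12×9 → 4×9, cost 4·12·9 = 432; cumulative 2142; ((M₁·(M₂·(M₃·M₄)))·M₅): 4×9 by 9×8 → 4×8, cost 4·9·8 = 288; cumulative 2430. Total 2430.
Difference: |2844 − 2430| = 414.

414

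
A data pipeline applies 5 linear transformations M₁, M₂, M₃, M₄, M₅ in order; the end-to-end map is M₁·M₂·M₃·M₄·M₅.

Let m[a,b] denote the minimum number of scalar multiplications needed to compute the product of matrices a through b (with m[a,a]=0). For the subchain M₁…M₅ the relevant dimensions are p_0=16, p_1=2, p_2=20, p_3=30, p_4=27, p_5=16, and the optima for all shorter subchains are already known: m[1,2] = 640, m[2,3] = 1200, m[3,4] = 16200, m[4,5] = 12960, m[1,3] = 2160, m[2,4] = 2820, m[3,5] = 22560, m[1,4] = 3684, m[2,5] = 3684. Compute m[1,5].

m[1,5] = min over k∈[1,4] of m[1,k]+m[k+1,5]+p_{0}·p_k·p_{5}.
k=1: 0 + 3684 + 16·2·16 = 4196; k=2: 640 + 22560 + 16·20·16 = 28320; k=3: 2160 + 12960 + 16·30·16 = 22800; k=4: 3684 + 0 + 16·27·16 = 10596.
Minimum: 4196 at k=1.

4196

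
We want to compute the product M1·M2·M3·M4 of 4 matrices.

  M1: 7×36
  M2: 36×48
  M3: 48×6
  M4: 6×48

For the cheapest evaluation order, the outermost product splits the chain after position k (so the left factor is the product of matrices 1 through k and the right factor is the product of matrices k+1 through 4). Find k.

Adjacent pairs: M1M2 = 7·36·48 = 12096; M2M3 = 36·48·6 = 10368; M3M4 = 48·6·48 = 13824.
Length 3: M1..M3: k=1: 0+10368+7·36·6=11880; k=2: 12096+0+7·48·6=14112 → min 11880 | M2..M4: k=2: 0+13824+36·48·48=96768; k=3: 10368+0+36·6·48=20736 → min 20736.
Top-level splits: k=1: (M1..M1)·(M2..M4) → 0+20736+7·36·48 = 32832; k=2: (M1..M2)·(M3..M4) → 12096+13824+7·48·48 = 42048; k=3: (M1..M3)·(M4..M4) → 11880+0+7·6·48 = 13896.
Best split is after M3, i.e. k = 3.

3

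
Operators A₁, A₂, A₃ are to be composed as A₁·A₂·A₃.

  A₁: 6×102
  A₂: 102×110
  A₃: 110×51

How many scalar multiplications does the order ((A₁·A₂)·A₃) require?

(A₁·A₂): 6×102 by 102×110 → 6×110, cost 6·102·110 = 67320
((A₁·A₂)·A₃): 6×110 by 110×51 → 6×51, cost 6·110·51 = 33660; cumulative 100980
Total: 100980 scalar multiplications.

100980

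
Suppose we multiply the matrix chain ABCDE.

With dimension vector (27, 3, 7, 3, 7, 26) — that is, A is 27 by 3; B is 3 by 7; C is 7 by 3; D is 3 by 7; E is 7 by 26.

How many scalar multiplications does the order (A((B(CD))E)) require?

(CD): 7×3 by 3×7 → 7×7, cost 7·3·7 = 147
(B(CD)): 3×7 by 7×7 → 3×7, cost 3·7·7 = 147; cumulative 294
((B(CD))E): 3×7 by 7×26 → 3×26, cost 3·7·26 = 546; cumulative 840
(A((B(CD))E)): 27×3 by 3×26 → 27×26, cost 27·3·26 = 2106; cumulative 2946
Total: 2946 scalar multiplications.

2946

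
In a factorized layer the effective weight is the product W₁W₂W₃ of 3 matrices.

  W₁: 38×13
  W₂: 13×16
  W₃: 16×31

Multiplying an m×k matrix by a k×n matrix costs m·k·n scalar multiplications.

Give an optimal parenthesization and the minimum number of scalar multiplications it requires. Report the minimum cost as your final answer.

(W₁(W₂W₃)): cost 21762.
((W₁W₂)W₃): cost 26752.
Optimal: (W₁(W₂W₃)) with cost 21762.

21762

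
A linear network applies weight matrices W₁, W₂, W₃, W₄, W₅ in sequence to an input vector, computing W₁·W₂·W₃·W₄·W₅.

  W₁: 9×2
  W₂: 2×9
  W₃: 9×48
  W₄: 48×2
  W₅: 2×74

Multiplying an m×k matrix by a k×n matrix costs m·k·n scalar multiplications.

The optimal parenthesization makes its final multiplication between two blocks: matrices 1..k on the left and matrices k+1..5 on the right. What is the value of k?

4

Adjacent pairs: W₁W₂ = 9·2·9 = 162; W₂W₃ = 2·9·48 = 864; W₃W₄ = 9·48·2 = 864; W₄W₅ = 48·2·74 = 7104.
Length 3: W₁..W₃: k=1: 0+864+9·2·48=1728; k=2: 162+0+9·9·48=4050 → min 1728 | W₂..W₄: k=2: 0+864+2·9·2=900; k=3: 864+0+2·48·2=1056 → min 900 | W₃..W₅: k=3: 0+7104+9·48·74=39072; k=4: 864+0+9·2·74=2196 → min 2196.
Length 4: W₁..W₄: k=1: 0+900+9·2·2=936; k=2: 162+864+9·9·2=1188; k=3: 1728+0+9·48·2=2592 → min 936 | W₂..W₅: k=2: 0+2196+2·9·74=3528; k=3: 864+7104+2·48·74=15072; k=4: 900+0+2·2·74=1196 → min 1196.
Top-level splits: k=1: (W₁..W₁)·(W₂..W₅) → 0+1196+9·2·74 = 2528; k=2: (W₁..W₂)·(W₃..W₅) → 162+2196+9·9·74 = 8352; k=3: (W₁..W₃)·(W₄..W₅) → 1728+7104+9·48·74 = 40800; k=4: (W₁..W₄)·(W₅..W₅) → 936+0+9·2·74 = 2268.
Best split is after W₄, i.e. k = 4.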